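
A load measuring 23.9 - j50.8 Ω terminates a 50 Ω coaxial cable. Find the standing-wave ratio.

Γ = (Z_L − Z_0)/(Z_L + Z_0) = (-26.1 − j50.8)/(73.9 − j50.8)
|Γ| = 57.1/89.7 = 0.637
VSWR = (1 + |Γ|)/(1 − |Γ|) = 1.64/0.363

VSWR ≈ 4.51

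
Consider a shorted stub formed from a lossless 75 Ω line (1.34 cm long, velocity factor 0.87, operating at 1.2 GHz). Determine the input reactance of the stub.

X_in ≈ 30.6 Ω (inductive)

λ = v/f = 0.87·c / 1.2 GHz = 0.217 m
βl = 2π·l/λ = 2π × 0.0616 = 22.2°
tan(βl) = 0.408
For a shorted stub, Z_in = jZ_0·tan(βl)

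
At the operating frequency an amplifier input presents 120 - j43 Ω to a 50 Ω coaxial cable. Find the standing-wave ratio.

Γ = (Z_L − Z_0)/(Z_L + Z_0) = (70 − j43)/(170 − j43)
|Γ| = 82.2/175 = 0.468
VSWR = (1 + |Γ|)/(1 − |Γ|) = 1.47/0.532

VSWR ≈ 2.76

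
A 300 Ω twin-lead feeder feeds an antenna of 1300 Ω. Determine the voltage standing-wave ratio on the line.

VSWR ≈ 4.33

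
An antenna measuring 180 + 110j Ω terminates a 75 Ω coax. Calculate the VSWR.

Γ = (Z_L − Z_0)/(Z_L + Z_0) = (105 + j110)/(255 + j110)
|Γ| = 152/278 = 0.548
VSWR = (1 + |Γ|)/(1 − |Γ|) = 1.55/0.452

VSWR ≈ 3.42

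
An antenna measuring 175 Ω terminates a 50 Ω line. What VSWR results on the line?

VSWR ≈ 3.5

Γ = (175 − 50)/(175 + 50) = 0.556
VSWR = (1 + 0.556)/(1 − 0.556)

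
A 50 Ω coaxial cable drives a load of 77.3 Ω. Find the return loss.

RL ≈ 13.4 dB

Γ = (77.3 − 50)/(77.3 + 50) = 0.214
RL = −20·log₁₀|Γ| = −20·log₁₀(0.214)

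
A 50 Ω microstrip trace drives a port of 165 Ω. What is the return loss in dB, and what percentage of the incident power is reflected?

Γ = (165 − 50)/(165 + 50) = 0.535
RL = −20·log₁₀(0.535) = 5.43 dB
P_refl/P_inc = |Γ|² = 0.286

RL ≈ 5.43 dB; 28.6% of incident power reflected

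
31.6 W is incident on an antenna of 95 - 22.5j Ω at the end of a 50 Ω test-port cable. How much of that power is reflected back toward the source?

P_reflected ≈ 3.71 W

|Γ| = |(45 − j22.5)/(145 − j22.5)| = 0.343
|Γ|² = 0.118
P_refl = |Γ|²·P_inc = 3.71 W, P_del = (1 − |Γ|²)·P_inc = 27.9 W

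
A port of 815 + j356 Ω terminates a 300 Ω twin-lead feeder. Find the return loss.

Γ = (515 + j356)/(1115 + j356), |Γ| = 0.535
RL = −20·log₁₀|Γ| = −20·log₁₀(0.535)

RL ≈ 5.43 dB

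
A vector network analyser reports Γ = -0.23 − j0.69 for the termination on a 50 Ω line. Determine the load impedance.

Z_L = Z_0·(1 + Γ)/(1 − Γ) = 50·(0.77 − j0.69)/(1.23 + j0.69)

Z_L ≈ 11.8 − j34.7 Ω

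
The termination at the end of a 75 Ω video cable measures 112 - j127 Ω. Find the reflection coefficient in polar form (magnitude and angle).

Γ ≈ 0.585 ∠ -39.6°

Γ = (Z_L − Z_0)/(Z_L + Z_0) = (37 − j127)/(187 − j127)
|Γ| = 132/226 = 0.585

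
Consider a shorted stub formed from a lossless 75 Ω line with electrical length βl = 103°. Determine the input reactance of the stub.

tan(βl) = -4.33
For a shorted stub, Z_in = jZ_0·tan(βl)

X_in ≈ -325 Ω (capacitive)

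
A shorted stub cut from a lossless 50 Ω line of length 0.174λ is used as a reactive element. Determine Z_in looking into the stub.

Z_in ≈ +j96.6 Ω

βl = 2π × 0.174 = 62.6°
tan(βl) = 1.93
For a shorted stub, Z_in = jZ_0·tan(βl)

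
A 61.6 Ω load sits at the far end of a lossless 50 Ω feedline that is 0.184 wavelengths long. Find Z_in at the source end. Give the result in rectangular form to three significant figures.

Z_in ≈ 43 − j6.66 Ω

βl = 2π × 0.184 = 66.2°
tan(βl) = tan(66.2°) = 2.27
Z_in = Z_0·(Z_L + jZ_0·tanβl)/(Z_0 + jZ_L·tanβl)
     = 50·(61.6 + j114)/(50 + j140)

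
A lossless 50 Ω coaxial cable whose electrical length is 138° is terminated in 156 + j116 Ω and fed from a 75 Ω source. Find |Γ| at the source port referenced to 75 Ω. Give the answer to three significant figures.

tan(βl) = -0.9
Z_in = Z_0·(Z_L + jZ_0·tanβl)/(Z_0 + jZ_L·tanβl) = 16.2 + j37.7 Ω
Γ_s = (Z_in − Z_s)/(Z_in + Z_s) = (-58.8 + j37.7)/(91.2 + j37.7), |Γ_s| = 0.708

|Γ| ≈ 0.708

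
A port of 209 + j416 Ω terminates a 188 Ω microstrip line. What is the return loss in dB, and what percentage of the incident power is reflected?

Γ = (21 + j416)/(397 + j416), |Γ| = 0.724
RL = −20·log₁₀(0.724) = 2.8 dB
P_refl/P_inc = |Γ|² = 0.525

RL ≈ 2.8 dB; 52.5% of incident power reflected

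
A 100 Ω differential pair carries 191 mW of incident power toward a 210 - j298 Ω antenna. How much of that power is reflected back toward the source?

P_reflected ≈ 104 mW

|Γ| = |(110 − j298)/(310 − j298)| = 0.739
|Γ|² = 0.546
P_refl = |Γ|²·P_inc = 104 mW, P_del = (1 − |Γ|²)·P_inc = 86.8 mW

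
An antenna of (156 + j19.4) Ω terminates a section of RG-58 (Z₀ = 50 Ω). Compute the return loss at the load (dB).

Γ = (106 + j19.4)/(206 + j19.4), |Γ| = 0.521
RL = −20·log₁₀|Γ| = −20·log₁₀(0.521)

RL ≈ 5.67 dB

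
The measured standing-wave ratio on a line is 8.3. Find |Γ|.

|Γ| = (S − 1)/(S + 1) = (8.3 − 1)/(8.3 + 1) = 7.3/9.3

|Γ| ≈ 0.785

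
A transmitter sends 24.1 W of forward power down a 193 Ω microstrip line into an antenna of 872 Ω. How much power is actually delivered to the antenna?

P_delivered ≈ 14.3 W

Γ = (872 − 193)/(872 + 193) = 0.638
|Γ|² = 0.406
P_refl = |Γ|²·P_inc = 9.8 W, P_del = (1 − |Γ|²)·P_inc = 14.3 W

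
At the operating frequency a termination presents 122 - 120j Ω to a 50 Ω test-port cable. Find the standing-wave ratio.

VSWR ≈ 5.01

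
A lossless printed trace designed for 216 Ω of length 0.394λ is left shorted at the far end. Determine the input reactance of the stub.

βl = 2π × 0.394 = 142°
tan(βl) = -0.786
For a shorted stub, Z_in = jZ_0·tan(βl)

X_in ≈ -170 Ω (capacitive)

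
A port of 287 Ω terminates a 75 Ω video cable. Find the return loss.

Γ = (287 − 75)/(287 + 75) = 0.586
RL = −20·log₁₀|Γ| = −20·log₁₀(0.586)

RL ≈ 4.65 dB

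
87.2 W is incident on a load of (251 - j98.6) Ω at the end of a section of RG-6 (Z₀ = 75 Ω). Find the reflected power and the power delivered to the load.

|Γ| = |(176 − j98.6)/(326 − j98.6)| = 0.592
|Γ|² = 0.351
P_refl = |Γ|²·P_inc = 30.6 W, P_del = (1 − |Γ|²)·P_inc = 56.6 W

P_reflected ≈ 30.6 W; P_delivered ≈ 56.6 W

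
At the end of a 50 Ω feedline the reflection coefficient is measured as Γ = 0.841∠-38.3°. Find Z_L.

Z_L = Z_0·(1 + Γ)/(1 − Γ) = 50·(1.66 − j0.521)/(0.34 + j0.521)

Z_L ≈ 37.8 − j135 Ω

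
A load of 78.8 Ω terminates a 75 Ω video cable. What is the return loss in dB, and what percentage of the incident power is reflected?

RL ≈ 32.1 dB; 0.061% of incident power reflected

Γ = (78.8 − 75)/(78.8 + 75) = 0.0247
RL = −20·log₁₀(0.0247) = 32.1 dB
P_refl/P_inc = |Γ|² = 0.00061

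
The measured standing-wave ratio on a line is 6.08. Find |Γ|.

|Γ| ≈ 0.718

|Γ| = (S − 1)/(S + 1) = (6.08 − 1)/(6.08 + 1) = 5.08/7.08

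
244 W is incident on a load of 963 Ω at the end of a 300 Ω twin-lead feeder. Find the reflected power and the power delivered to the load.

Γ = (963 − 300)/(963 + 300) = 0.525
|Γ|² = 0.276
P_refl = |Γ|²·P_inc = 67.2 W, P_del = (1 − |Γ|²)·P_inc = 177 W

P_reflected ≈ 67.2 W; P_delivered ≈ 177 W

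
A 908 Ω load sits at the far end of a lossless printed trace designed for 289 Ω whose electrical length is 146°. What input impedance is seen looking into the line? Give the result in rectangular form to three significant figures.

Z_in ≈ 241 + j315 Ω

tan(βl) = tan(146°) = -0.675
Z_in = Z_0·(Z_L + jZ_0·tanβl)/(Z_0 + jZ_L·tanβl)
     = 289·(908 − j195)/(289 − j612)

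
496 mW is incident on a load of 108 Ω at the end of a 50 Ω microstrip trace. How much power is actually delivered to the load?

Γ = (108 − 50)/(108 + 50) = 0.367
|Γ|² = 0.135
P_refl = |Γ|²·P_inc = 66.8 mW, P_del = (1 − |Γ|²)·P_inc = 429 mW

P_delivered ≈ 429 mW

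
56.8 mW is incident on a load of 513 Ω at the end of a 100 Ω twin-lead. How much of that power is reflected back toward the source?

P_reflected ≈ 25.8 mW

Γ = (513 − 100)/(513 + 100) = 0.674
|Γ|² = 0.454
P_refl = |Γ|²·P_inc = 25.8 mW, P_del = (1 − |Γ|²)·P_inc = 31 mW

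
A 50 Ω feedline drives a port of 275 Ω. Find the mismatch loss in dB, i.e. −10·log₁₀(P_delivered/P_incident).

mismatch loss ≈ 2.83 dB

Γ = (275 − 50)/(275 + 50) = 0.692
|Γ|² = 0.479, so P_del/P_inc = 1 − |Γ|² = 0.521
ML = −10·log₁₀(1 − |Γ|²)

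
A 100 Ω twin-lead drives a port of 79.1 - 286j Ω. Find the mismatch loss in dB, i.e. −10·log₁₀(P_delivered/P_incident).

Γ = (-20.9 − j286)/(179.1 − j286), |Γ| = 0.85
|Γ|² = 0.722, so P_del/P_inc = 1 − |Γ|² = 0.278
ML = −10·log₁₀(1 − |Γ|²)

mismatch loss ≈ 5.56 dB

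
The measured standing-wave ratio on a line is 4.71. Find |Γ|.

|Γ| ≈ 0.65

|Γ| = (S − 1)/(S + 1) = (4.71 − 1)/(4.71 + 1) = 3.71/5.71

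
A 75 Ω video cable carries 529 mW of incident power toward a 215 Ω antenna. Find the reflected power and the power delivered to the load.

P_reflected ≈ 123 mW; P_delivered ≈ 406 mW

Γ = (215 − 75)/(215 + 75) = 0.483
|Γ|² = 0.233
P_refl = |Γ|²·P_inc = 123 mW, P_del = (1 − |Γ|²)·P_inc = 406 mW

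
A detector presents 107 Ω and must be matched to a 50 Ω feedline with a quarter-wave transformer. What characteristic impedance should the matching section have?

Z_qwt = √(Z_0·R_L) = √(50 × 107) = √5350

Z_qwt ≈ 73.1 Ω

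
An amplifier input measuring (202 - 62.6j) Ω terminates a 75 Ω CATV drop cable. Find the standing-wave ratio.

Γ = (Z_L − Z_0)/(Z_L + Z_0) = (127 − j62.6)/(277 − j62.6)
|Γ| = 142/284 = 0.499
VSWR = (1 + |Γ|)/(1 − |Γ|) = 1.5/0.501

VSWR ≈ 2.99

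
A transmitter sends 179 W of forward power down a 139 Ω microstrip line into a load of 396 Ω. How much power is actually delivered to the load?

P_delivered ≈ 138 W

Γ = (396 − 139)/(396 + 139) = 0.48
|Γ|² = 0.231
P_refl = |Γ|²·P_inc = 41.3 W, P_del = (1 − |Γ|²)·P_inc = 138 W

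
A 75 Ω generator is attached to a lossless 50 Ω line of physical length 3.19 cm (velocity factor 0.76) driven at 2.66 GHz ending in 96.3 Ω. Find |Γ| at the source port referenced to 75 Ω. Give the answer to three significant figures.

λ = v/f = 0.76·c / 2.66 GHz = 0.0857 m
βl = 2π·l/λ = 2π × 0.372 = 134°
tan(βl) = -1.04
Z_in = Z_0·(Z_L + jZ_0·tanβl)/(Z_0 + jZ_L·tanβl) = 40.1 + j28.2 Ω
Γ_s = (Z_in − Z_s)/(Z_in + Z_s) = (-34.9 + j28.2)/(115 + j28.2), |Γ_s| = 0.379

|Γ| ≈ 0.379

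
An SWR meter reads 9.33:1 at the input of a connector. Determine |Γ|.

|Γ| = (S − 1)/(S + 1) = (9.33 − 1)/(9.33 + 1) = 8.33/10.3

|Γ| ≈ 0.806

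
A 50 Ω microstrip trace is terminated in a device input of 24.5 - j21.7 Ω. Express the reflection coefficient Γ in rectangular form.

Γ = (Z_L − Z_0)/(Z_L + Z_0) = (-25.5 − j21.7)/(74.5 − j21.7)

Γ ≈ -0.237 − j0.36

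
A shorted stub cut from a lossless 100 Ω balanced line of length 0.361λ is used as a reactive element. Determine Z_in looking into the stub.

βl = 2π × 0.361 = 130°
tan(βl) = -1.19
For a shorted stub, Z_in = jZ_0·tan(βl)

Z_in ≈ −j119 Ω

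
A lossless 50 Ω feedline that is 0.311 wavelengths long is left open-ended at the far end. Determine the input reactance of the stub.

βl = 2π × 0.311 = 112°
tan(βl) = -2.48
For an open-ended stub, Z_in = −jZ_0·cot(βl) = −jZ_0/tan(βl)

X_in ≈ 20.2 Ω (inductive)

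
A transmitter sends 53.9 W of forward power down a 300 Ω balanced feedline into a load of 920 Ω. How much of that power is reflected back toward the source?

P_reflected ≈ 13.9 W

Γ = (920 − 300)/(920 + 300) = 0.508
|Γ|² = 0.258
P_refl = |Γ|²·P_inc = 13.9 W, P_del = (1 − |Γ|²)·P_inc = 40 W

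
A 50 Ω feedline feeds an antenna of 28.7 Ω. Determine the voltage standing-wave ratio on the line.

VSWR ≈ 1.74

Γ = (28.7 − 50)/(28.7 + 50) = -0.271
VSWR = (1 + 0.271)/(1 − 0.271)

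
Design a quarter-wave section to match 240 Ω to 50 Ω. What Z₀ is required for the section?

Z_qwt = √(Z_0·R_L) = √(50 × 240) = √12000

Z_qwt ≈ 110 Ω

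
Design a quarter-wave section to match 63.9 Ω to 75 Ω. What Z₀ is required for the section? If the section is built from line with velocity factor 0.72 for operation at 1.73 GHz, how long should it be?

Z_qwt = √(Z_0·R_L) = √(75 × 63.9) = √4792
λ = 0.72·c/f = 0.125 m, so l = λ/4 = 0.0312 m

Z_qwt ≈ 69.2 Ω; length ≈ 3.12 cm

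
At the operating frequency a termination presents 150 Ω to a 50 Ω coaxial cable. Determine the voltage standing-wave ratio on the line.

VSWR ≈ 3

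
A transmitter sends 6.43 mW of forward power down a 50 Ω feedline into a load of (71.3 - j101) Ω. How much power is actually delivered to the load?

|Γ| = |(21.3 − j101)/(121.3 − j101)| = 0.654
|Γ|² = 0.428
P_refl = |Γ|²·P_inc = 2.75 mW, P_del = (1 − |Γ|²)·P_inc = 3.68 mW

P_delivered ≈ 3.68 mW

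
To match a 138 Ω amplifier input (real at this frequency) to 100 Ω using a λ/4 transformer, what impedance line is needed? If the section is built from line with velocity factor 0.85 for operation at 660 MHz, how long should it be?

Z_qwt = √(Z_0·R_L) = √(100 × 138) = √13800
λ = 0.85·c/f = 0.386 m, so l = λ/4 = 0.0966 m

Z_qwt ≈ 117 Ω; length ≈ 9.66 cm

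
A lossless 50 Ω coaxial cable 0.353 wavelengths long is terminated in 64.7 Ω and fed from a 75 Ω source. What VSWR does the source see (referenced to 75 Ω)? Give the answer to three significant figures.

VSWR ≈ 1.72

βl = 2π × 0.353 = 127°
tan(βl) = -1.32
Z_in = Z_0·(Z_L + jZ_0·tanβl)/(Z_0 + jZ_L·tanβl) = 45.3 + j11.3 Ω
Γ_s = (Z_in − Z_s)/(Z_in + Z_s) = (-29.7 + j11.3)/(120 + j11.3), |Γ_s| = 0.263
VSWR = (1 + |Γ_s|)/(1 − |Γ_s|)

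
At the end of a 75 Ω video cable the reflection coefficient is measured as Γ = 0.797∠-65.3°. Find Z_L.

Z_L = Z_0·(1 + Γ)/(1 − Γ) = 75·(1.33 − j0.724)/(0.667 + j0.724)

Z_L ≈ 28.2 − j112 Ω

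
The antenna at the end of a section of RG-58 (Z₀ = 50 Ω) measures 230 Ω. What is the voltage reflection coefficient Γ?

Γ = 0.643

Γ = (Z_L − Z_0)/(Z_L + Z_0) = (230 − 50)/(230 + 50) = 180/280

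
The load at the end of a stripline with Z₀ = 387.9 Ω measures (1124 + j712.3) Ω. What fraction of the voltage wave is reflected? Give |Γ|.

Γ = (Z_L − Z_0)/(Z_L + Z_0) = (736.1 + j712.3)/(1512 + j712.3)
|Γ| = 1020/1670

|Γ| ≈ 0.613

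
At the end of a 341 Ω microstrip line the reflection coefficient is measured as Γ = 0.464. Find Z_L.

Z_L = Z_0·(1 + Γ)/(1 − Γ) = 341·(1.46)/(0.536)

Z_L ≈ 931 Ω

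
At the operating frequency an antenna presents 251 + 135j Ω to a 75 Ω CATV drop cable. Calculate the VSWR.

VSWR ≈ 4.39

Γ = (Z_L − Z_0)/(Z_L + Z_0) = (176 + j135)/(326 + j135)
|Γ| = 222/353 = 0.629
VSWR = (1 + |Γ|)/(1 − |Γ|) = 1.63/0.371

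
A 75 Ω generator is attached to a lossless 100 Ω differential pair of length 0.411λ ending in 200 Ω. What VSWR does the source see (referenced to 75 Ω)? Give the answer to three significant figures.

βl = 2π × 0.411 = 148°
tan(βl) = -0.626
Z_in = Z_0·(Z_L + jZ_0·tanβl)/(Z_0 + jZ_L·tanβl) = 108 + j73.1 Ω
Γ_s = (Z_in − Z_s)/(Z_in + Z_s) = (33.4 + j73.1)/(183 + j73.1), |Γ_s| = 0.407
VSWR = (1 + |Γ_s|)/(1 − |Γ_s|)

VSWR ≈ 2.37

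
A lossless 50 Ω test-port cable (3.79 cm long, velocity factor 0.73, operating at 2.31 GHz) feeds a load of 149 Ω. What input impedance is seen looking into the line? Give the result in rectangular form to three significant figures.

λ = v/f = 0.73·c / 2.31 GHz = 0.0948 m
βl = 2π·l/λ = 2π × 0.4 = 144°
tan(βl) = tan(144°) = -0.729
Z_in = Z_0·(Z_L + jZ_0·tanβl)/(Z_0 + jZ_L·tanβl)
     = 50·(149 − j36.4)/(50 − j109)

Z_in ≈ 39.9 + j50.2 Ω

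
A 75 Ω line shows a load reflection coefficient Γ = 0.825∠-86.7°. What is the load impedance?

Z_L ≈ 15.1 − j77.9 Ω

Z_L = Z_0·(1 + Γ)/(1 − Γ) = 75·(1.05 − j0.824)/(0.953 + j0.824)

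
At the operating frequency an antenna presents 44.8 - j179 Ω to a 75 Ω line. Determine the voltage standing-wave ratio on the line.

VSWR ≈ 11.7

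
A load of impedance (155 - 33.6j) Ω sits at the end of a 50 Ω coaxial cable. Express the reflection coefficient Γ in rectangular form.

Γ ≈ 0.525 − j0.0779

Γ = (Z_L − Z_0)/(Z_L + Z_0) = (105 − j33.6)/(205 − j33.6)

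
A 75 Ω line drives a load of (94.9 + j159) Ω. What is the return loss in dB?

RL ≈ 3.24 dB

Γ = (19.9 + j159)/(169.9 + j159), |Γ| = 0.689
RL = −20·log₁₀|Γ| = −20·log₁₀(0.689)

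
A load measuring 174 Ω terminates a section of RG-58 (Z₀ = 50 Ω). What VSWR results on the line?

VSWR ≈ 3.48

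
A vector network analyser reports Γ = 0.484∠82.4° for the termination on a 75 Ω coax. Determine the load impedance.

Z_L = Z_0·(1 + Γ)/(1 − Γ) = 75·(1.06 + j0.48)/(0.936 − j0.48)

Z_L ≈ 51.9 + j65.1 Ω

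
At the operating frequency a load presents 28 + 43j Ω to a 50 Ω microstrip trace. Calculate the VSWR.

Γ = (Z_L − Z_0)/(Z_L + Z_0) = (-22 + j43)/(78 + j43)
|Γ| = 48.3/89.1 = 0.542
VSWR = (1 + |Γ|)/(1 − |Γ|) = 1.54/0.458

VSWR ≈ 3.37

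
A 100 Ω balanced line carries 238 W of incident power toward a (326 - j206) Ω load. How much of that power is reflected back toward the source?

|Γ| = |(226 − j206)/(426 − j206)| = 0.646
|Γ|² = 0.418
P_refl = |Γ|²·P_inc = 99.4 W, P_del = (1 − |Γ|²)·P_inc = 139 W

P_reflected ≈ 99.4 W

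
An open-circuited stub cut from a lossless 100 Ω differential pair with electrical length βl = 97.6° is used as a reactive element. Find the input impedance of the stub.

Z_in ≈ +j13.3 Ω

tan(βl) = -7.49
For an open-circuited stub, Z_in = −jZ_0·cot(βl) = −jZ_0/tan(βl)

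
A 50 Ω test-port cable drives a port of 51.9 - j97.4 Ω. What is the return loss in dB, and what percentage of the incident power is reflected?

RL ≈ 3.21 dB; 47.8% of incident power reflected

Γ = (1.9 − j97.4)/(101.9 − j97.4), |Γ| = 0.691
RL = −20·log₁₀(0.691) = 3.21 dB
P_refl/P_inc = |Γ|² = 0.478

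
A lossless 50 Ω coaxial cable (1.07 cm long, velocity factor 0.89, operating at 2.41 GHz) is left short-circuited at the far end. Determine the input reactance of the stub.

λ = v/f = 0.89·c / 2.41 GHz = 0.111 m
βl = 2π·l/λ = 2π × 0.0966 = 34.8°
tan(βl) = 0.694
For a short-circuited stub, Z_in = jZ_0·tan(βl)

X_in ≈ 34.7 Ω (inductive)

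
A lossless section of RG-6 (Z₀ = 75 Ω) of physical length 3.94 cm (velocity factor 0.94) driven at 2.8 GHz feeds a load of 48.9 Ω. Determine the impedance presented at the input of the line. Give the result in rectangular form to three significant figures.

λ = v/f = 0.94·c / 2.8 GHz = 0.101 m
βl = 2π·l/λ = 2π × 0.391 = 141°
tan(βl) = tan(141°) = -0.815
Z_in = Z_0·(Z_L + jZ_0·tanβl)/(Z_0 + jZ_L·tanβl)
     = 75·(48.9 − j61.1)/(75 − j39.8)

Z_in ≈ 63.4 − j27.4 Ω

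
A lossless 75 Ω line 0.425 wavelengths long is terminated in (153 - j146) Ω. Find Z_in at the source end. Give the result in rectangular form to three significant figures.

Z_in ≈ 178 + j146 Ω

βl = 2π × 0.425 = 153°
tan(βl) = tan(153°) = -0.51
Z_in = Z_0·(Z_L + jZ_0·tanβl)/(Z_0 + jZ_L·tanβl)
     = 75·(153 − j184)/(0.609 − j78)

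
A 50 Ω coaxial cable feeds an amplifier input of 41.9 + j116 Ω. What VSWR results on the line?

VSWR ≈ 8.33

Γ = (Z_L − Z_0)/(Z_L + Z_0) = (-8.1 + j116)/(91.9 + j116)
|Γ| = 116/148 = 0.786
VSWR = (1 + |Γ|)/(1 − |Γ|) = 1.79/0.214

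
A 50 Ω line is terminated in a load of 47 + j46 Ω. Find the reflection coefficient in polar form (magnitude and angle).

Γ = (Z_L − Z_0)/(Z_L + Z_0) = (-3 + j46)/(97 + j46)
|Γ| = 46.1/107 = 0.429

Γ ≈ 0.429 ∠ 68.4°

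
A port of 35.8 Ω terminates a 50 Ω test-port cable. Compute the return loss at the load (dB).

RL ≈ 15.6 dB

Γ = (35.8 − 50)/(35.8 + 50) = -0.166
RL = −20·log₁₀|Γ| = −20·log₁₀(0.166)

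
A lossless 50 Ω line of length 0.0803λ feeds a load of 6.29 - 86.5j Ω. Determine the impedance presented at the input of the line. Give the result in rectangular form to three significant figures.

βl = 2π × 0.0803 = 28.9°
tan(βl) = tan(28.9°) = 0.552
Z_in = Z_0·(Z_L + jZ_0·tanβl)/(Z_0 + jZ_L·tanβl)
     = 50·(6.29 − j58.9)/(97.8 + j3.47)

Z_in ≈ 2.14 − j30.2 Ω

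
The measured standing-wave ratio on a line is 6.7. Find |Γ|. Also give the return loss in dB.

|Γ| = (S − 1)/(S + 1) = (6.7 − 1)/(6.7 + 1) = 5.7/7.7
RL = −20·log₁₀|Γ| = −20·log₁₀(0.74)

|Γ| ≈ 0.74; return loss ≈ 2.61 dB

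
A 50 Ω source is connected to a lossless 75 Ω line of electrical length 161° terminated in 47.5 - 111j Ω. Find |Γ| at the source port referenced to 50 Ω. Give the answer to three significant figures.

tan(βl) = -0.344
Z_in = Z_0·(Z_L + jZ_0·tanβl)/(Z_0 + jZ_L·tanβl) = 184 − j197 Ω
Γ_s = (Z_in − Z_s)/(Z_in + Z_s) = (134 − j197)/(234 − j197), |Γ_s| = 0.779

|Γ| ≈ 0.779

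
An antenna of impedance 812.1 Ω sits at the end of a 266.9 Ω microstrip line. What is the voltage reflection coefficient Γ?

Γ = 0.505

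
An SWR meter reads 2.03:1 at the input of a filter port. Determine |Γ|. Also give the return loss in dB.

|Γ| ≈ 0.34; return loss ≈ 9.37 dB

|Γ| = (S − 1)/(S + 1) = (2.03 − 1)/(2.03 + 1) = 1.03/3.03
RL = −20·log₁₀|Γ| = −20·log₁₀(0.34)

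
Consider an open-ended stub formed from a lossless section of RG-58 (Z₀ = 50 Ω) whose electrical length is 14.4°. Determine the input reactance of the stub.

X_in ≈ -195 Ω (capacitive)

tan(βl) = 0.257
For an open-ended stub, Z_in = −jZ_0·cot(βl) = −jZ_0/tan(βl)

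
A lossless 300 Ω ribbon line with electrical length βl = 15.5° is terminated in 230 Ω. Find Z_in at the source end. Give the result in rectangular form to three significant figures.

Z_in ≈ 237 + j32.8 Ω

tan(βl) = tan(15.5°) = 0.277
Z_in = Z_0·(Z_L + jZ_0·tanβl)/(Z_0 + jZ_L·tanβl)
     = 300·(230 + j83.2)/(300 + j63.8)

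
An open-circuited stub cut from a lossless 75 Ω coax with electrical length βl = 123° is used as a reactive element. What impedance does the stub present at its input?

Z_in ≈ +j48.7 Ω

tan(βl) = -1.54
For an open-circuited stub, Z_in = −jZ_0·cot(βl) = −jZ_0/tan(βl)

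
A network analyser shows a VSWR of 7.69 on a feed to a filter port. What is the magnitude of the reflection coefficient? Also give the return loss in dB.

|Γ| = (S − 1)/(S + 1) = (7.69 − 1)/(7.69 + 1) = 6.69/8.69
RL = −20·log₁₀|Γ| = −20·log₁₀(0.77)

|Γ| ≈ 0.77; return loss ≈ 2.27 dB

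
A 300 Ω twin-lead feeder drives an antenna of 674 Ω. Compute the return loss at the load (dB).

RL ≈ 8.31 dB

Γ = (674 − 300)/(674 + 300) = 0.384
RL = −20·log₁₀|Γ| = −20·log₁₀(0.384)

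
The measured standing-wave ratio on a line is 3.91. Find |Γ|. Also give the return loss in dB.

|Γ| ≈ 0.593; return loss ≈ 4.54 dB

|Γ| = (S − 1)/(S + 1) = (3.91 − 1)/(3.91 + 1) = 2.91/4.91
RL = −20·log₁₀|Γ| = −20·log₁₀(0.593)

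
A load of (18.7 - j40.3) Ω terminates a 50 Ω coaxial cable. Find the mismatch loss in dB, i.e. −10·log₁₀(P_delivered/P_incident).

mismatch loss ≈ 2.29 dB

Γ = (-31.3 − j40.3)/(68.7 − j40.3), |Γ| = 0.641
|Γ|² = 0.41, so P_del/P_inc = 1 − |Γ|² = 0.59
ML = −10·log₁₀(1 − |Γ|²)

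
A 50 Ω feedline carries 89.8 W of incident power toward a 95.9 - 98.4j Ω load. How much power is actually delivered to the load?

P_delivered ≈ 55.6 W

|Γ| = |(45.9 − j98.4)/(145.9 − j98.4)| = 0.617
|Γ|² = 0.381
P_refl = |Γ|²·P_inc = 34.2 W, P_del = (1 − |Γ|²)·P_inc = 55.6 W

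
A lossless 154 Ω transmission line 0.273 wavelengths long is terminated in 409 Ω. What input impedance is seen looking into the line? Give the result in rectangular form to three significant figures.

βl = 2π × 0.273 = 98.3°
tan(βl) = tan(98.3°) = -6.87
Z_in = Z_0·(Z_L + jZ_0·tanβl)/(Z_0 + jZ_L·tanβl)
     = 154·(409 − j1060)/(154 − j2810)

Z_in ≈ 59 + j19.2 Ω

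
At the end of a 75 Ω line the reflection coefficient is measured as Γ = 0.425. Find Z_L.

Z_L = Z_0·(1 + Γ)/(1 − Γ) = 75·(1.43)/(0.575)

Z_L ≈ 186 Ω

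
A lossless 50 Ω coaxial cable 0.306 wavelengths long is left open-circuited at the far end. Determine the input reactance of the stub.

βl = 2π × 0.306 = 110°
tan(βl) = -2.72
For an open-circuited stub, Z_in = −jZ_0·cot(βl) = −jZ_0/tan(βl)

X_in ≈ 18.4 Ω (inductive)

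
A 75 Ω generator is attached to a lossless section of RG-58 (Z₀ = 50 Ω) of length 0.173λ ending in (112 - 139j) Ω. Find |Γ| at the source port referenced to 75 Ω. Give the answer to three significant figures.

|Γ| ≈ 0.792

βl = 2π × 0.173 = 62.3°
tan(βl) = 1.9
Z_in = Z_0·(Z_L + jZ_0·tanβl)/(Z_0 + jZ_L·tanβl) = 8.96 − j13 Ω
Γ_s = (Z_in − Z_s)/(Z_in + Z_s) = (-66 − j13)/(84 − j13), |Γ_s| = 0.792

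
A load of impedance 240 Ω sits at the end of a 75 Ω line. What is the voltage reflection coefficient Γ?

Γ = 0.524

Γ = (Z_L − Z_0)/(Z_L + Z_0) = (240 − 75)/(240 + 75) = 165/315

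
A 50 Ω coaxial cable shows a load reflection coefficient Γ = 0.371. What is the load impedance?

Z_L ≈ 109 Ω

Z_L = Z_0·(1 + Γ)/(1 − Γ) = 50·(1.37)/(0.629)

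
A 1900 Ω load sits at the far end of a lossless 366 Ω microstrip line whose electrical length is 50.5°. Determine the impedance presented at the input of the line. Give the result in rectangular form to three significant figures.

tan(βl) = tan(50.5°) = 1.21
Z_in = Z_0·(Z_L + jZ_0·tanβl)/(Z_0 + jZ_L·tanβl)
     = 366·(1900 + j444)/(366 + j2300)

Z_in ≈ 115 − j283 Ω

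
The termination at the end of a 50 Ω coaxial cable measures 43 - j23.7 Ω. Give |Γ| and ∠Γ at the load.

Γ = (Z_L − Z_0)/(Z_L + Z_0) = (-7 − j23.7)/(93 − j23.7)
|Γ| = 24.7/96 = 0.257

Γ ≈ 0.257 ∠ -92.2°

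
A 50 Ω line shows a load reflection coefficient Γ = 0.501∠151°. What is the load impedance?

Z_L ≈ 17.6 + j11.4 Ω

Z_L = Z_0·(1 + Γ)/(1 − Γ) = 50·(0.562 + j0.243)/(1.44 − j0.243)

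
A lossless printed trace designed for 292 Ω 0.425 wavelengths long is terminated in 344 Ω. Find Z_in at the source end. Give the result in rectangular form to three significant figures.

βl = 2π × 0.425 = 153°
tan(βl) = tan(153°) = -0.51
Z_in = Z_0·(Z_L + jZ_0·tanβl)/(Z_0 + jZ_L·tanβl)
     = 292·(344 − j149)/(292 − j175)

Z_in ≈ 319 + j42.4 Ω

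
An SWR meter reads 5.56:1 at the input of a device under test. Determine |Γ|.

|Γ| ≈ 0.695

|Γ| = (S − 1)/(S + 1) = (5.56 − 1)/(5.56 + 1) = 4.56/6.56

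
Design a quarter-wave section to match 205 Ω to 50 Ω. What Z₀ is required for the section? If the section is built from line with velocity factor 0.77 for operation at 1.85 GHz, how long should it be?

Z_qwt = √(Z_0·R_L) = √(50 × 205) = √10250
λ = 0.77·c/f = 0.125 m, so l = λ/4 = 0.0312 m

Z_qwt ≈ 101 Ω; length ≈ 3.12 cm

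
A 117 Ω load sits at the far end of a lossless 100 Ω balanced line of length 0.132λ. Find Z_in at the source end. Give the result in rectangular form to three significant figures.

Z_in ≈ 97.4 − j15.3 Ω

βl = 2π × 0.132 = 47.5°
tan(βl) = tan(47.5°) = 1.09
Z_in = Z_0·(Z_L + jZ_0·tanβl)/(Z_0 + jZ_L·tanβl)
     = 100·(117 + j109)/(100 + j128)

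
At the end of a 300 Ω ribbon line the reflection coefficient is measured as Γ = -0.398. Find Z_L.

Z_L ≈ 129 Ω

Z_L = Z_0·(1 + Γ)/(1 − Γ) = 300·(0.602)/(1.4)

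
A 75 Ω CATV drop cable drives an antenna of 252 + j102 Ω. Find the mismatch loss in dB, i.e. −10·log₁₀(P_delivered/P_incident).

mismatch loss ≈ 1.91 dB

Γ = (177 + j102)/(327 + j102), |Γ| = 0.596
|Γ|² = 0.356, so P_del/P_inc = 1 − |Γ|² = 0.644
ML = −10·log₁₀(1 − |Γ|²)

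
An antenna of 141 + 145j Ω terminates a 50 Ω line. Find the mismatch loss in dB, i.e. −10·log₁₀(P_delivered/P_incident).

mismatch loss ≈ 3.09 dB

Γ = (91 + j145)/(191 + j145), |Γ| = 0.714
|Γ|² = 0.51, so P_del/P_inc = 1 − |Γ|² = 0.49
ML = −10·log₁₀(1 − |Γ|²)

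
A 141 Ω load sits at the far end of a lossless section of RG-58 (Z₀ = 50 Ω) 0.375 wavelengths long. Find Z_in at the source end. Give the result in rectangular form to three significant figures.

βl = 2π × 0.375 = 135°
tan(βl) = tan(135°) = -1
Z_in = Z_0·(Z_L + jZ_0·tanβl)/(Z_0 + jZ_L·tanβl)
     = 50·(141 − j50)/(50 − j141)

Z_in ≈ 31.5 + j38.8 Ω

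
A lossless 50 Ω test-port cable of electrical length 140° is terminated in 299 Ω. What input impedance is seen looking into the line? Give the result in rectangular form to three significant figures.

tan(βl) = tan(140°) = -0.839
Z_in = Z_0·(Z_L + jZ_0·tanβl)/(Z_0 + jZ_L·tanβl)
     = 50·(299 − j42)/(50 − j251)

Z_in ≈ 19.5 + j55.7 Ω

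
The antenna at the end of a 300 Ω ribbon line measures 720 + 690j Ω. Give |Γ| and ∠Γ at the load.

Γ ≈ 0.656 ∠ 24.6°

Γ = (Z_L − Z_0)/(Z_L + Z_0) = (420 + j690)/(1020 + j690)
|Γ| = 808/1230 = 0.656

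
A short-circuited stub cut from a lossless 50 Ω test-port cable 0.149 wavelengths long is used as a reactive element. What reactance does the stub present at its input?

βl = 2π × 0.149 = 53.6°
tan(βl) = 1.36
For a short-circuited stub, Z_in = jZ_0·tan(βl)

X_in ≈ 67.9 Ω (inductive)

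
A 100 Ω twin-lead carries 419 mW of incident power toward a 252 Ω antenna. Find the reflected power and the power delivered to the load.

Γ = (252 − 100)/(252 + 100) = 0.432
|Γ|² = 0.186
P_refl = |Γ|²·P_inc = 78.1 mW, P_del = (1 − |Γ|²)·P_inc = 341 mW

P_reflected ≈ 78.1 mW; P_delivered ≈ 341 mW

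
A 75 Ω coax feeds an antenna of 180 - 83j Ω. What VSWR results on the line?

VSWR ≈ 2.99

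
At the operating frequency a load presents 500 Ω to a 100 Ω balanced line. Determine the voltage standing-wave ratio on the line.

VSWR ≈ 5

Γ = (500 − 100)/(500 + 100) = 0.667
VSWR = (1 + 0.667)/(1 − 0.667)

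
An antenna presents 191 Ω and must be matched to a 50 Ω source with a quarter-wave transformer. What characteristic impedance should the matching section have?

Z_qwt = √(Z_0·R_L) = √(50 × 191) = √9550

Z_qwt ≈ 97.7 Ω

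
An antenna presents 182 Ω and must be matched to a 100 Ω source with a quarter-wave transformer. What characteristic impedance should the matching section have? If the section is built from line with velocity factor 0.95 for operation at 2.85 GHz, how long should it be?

Z_qwt ≈ 135 Ω; length ≈ 2.5 cm

Z_qwt = √(Z_0·R_L) = √(100 × 182) = √18200
λ = 0.95·c/f = 0.1 m, so l = λ/4 = 0.025 m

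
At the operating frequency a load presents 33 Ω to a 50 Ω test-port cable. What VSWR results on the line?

VSWR ≈ 1.52

Γ = (33 − 50)/(33 + 50) = -0.205
VSWR = (1 + 0.205)/(1 − 0.205)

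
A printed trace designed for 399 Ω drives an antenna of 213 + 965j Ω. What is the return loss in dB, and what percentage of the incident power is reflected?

Γ = (-186 + j965)/(612 + j965), |Γ| = 0.86
RL = −20·log₁₀(0.86) = 1.31 dB
P_refl/P_inc = |Γ|² = 0.74

RL ≈ 1.31 dB; 74% of incident power reflected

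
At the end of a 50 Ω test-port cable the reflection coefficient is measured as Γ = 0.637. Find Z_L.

Z_L ≈ 225 Ω

Z_L = Z_0·(1 + Γ)/(1 − Γ) = 50·(1.64)/(0.363)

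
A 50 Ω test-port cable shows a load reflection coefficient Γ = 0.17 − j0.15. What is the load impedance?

Z_L ≈ 66.7 − j21.1 Ω

Z_L = Z_0·(1 + Γ)/(1 − Γ) = 50·(1.17 − j0.15)/(0.83 + j0.15)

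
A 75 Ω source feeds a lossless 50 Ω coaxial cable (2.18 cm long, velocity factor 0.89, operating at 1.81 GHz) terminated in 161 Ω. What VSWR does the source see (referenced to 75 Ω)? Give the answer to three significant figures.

VSWR ≈ 3.91

λ = v/f = 0.89·c / 1.81 GHz = 0.148 m
βl = 2π·l/λ = 2π × 0.148 = 53.2°
tan(βl) = 1.34
Z_in = Z_0·(Z_L + jZ_0·tanβl)/(Z_0 + jZ_L·tanβl) = 23 − j32.1 Ω
Γ_s = (Z_in − Z_s)/(Z_in + Z_s) = (-52 − j32.1)/(98 − j32.1), |Γ_s| = 0.593
VSWR = (1 + |Γ_s|)/(1 − |Γ_s|)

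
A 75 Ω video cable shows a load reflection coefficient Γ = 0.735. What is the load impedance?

Z_L = Z_0·(1 + Γ)/(1 − Γ) = 75·(1.73)/(0.265)

Z_L ≈ 491 Ω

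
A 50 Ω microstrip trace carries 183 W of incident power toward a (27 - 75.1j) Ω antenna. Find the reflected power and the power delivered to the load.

|Γ| = |(-23 − j75.1)/(77 − j75.1)| = 0.73
|Γ|² = 0.533
P_refl = |Γ|²·P_inc = 97.6 W, P_del = (1 − |Γ|²)·P_inc = 85.4 W

P_reflected ≈ 97.6 W; P_delivered ≈ 85.4 W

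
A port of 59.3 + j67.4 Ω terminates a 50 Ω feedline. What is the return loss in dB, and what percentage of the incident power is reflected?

Γ = (9.3 + j67.4)/(109.3 + j67.4), |Γ| = 0.53
RL = −20·log₁₀(0.53) = 5.52 dB
P_refl/P_inc = |Γ|² = 0.281

RL ≈ 5.52 dB; 28.1% of incident power reflected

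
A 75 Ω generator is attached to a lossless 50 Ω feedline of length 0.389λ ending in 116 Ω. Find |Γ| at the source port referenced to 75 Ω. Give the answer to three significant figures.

|Γ| ≈ 0.417

βl = 2π × 0.389 = 140°
tan(βl) = -0.838
Z_in = Z_0·(Z_L + jZ_0·tanβl)/(Z_0 + jZ_L·tanβl) = 41.3 + j38.4 Ω
Γ_s = (Z_in − Z_s)/(Z_in + Z_s) = (-33.7 + j38.4)/(116 + j38.4), |Γ_s| = 0.417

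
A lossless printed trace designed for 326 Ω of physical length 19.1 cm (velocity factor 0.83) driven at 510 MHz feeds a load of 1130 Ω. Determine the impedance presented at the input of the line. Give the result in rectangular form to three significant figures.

λ = v/f = 0.83·c / 510 MHz = 0.488 m
βl = 2π·l/λ = 2π × 0.391 = 141°
tan(βl) = tan(141°) = -0.815
Z_in = Z_0·(Z_L + jZ_0·tanβl)/(Z_0 + jZ_L·tanβl)
     = 326·(1130 − j266)/(326 − j920)

Z_in ≈ 210 + j326 Ω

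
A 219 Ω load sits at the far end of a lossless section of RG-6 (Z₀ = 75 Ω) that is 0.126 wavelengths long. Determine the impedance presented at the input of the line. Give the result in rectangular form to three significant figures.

Z_in ≈ 45.5 − j58.7 Ω

βl = 2π × 0.126 = 45.4°
tan(βl) = tan(45.4°) = 1.01
Z_in = Z_0·(Z_L + jZ_0·tanβl)/(Z_0 + jZ_L·tanβl)
     = 75·(219 + j75.9)/(75 + j222)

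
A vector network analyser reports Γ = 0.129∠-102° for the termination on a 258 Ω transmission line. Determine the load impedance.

Z_L ≈ 237 − j60.8 Ω

Z_L = Z_0·(1 + Γ)/(1 − Γ) = 258·(0.973 − j0.126)/(1.03 + j0.126)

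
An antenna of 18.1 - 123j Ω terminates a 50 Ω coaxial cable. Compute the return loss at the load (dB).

RL ≈ 0.879 dB

Γ = (-31.9 − j123)/(68.1 − j123), |Γ| = 0.904
RL = −20·log₁₀|Γ| = −20·log₁₀(0.904)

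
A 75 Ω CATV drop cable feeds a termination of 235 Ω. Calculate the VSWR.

VSWR ≈ 3.13

For a purely resistive load, VSWR = R_L/Z_0 or Z_0/R_L (whichever > 1) = 235/75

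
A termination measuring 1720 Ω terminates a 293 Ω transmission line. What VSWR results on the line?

VSWR ≈ 5.87

For a purely resistive load, VSWR = R_L/Z_0 or Z_0/R_L (whichever > 1) = 1720/293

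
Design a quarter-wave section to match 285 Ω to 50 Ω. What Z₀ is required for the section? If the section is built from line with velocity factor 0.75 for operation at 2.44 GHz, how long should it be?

Z_qwt = √(Z_0·R_L) = √(50 × 285) = √14250
λ = 0.75·c/f = 0.0922 m, so l = λ/4 = 0.0231 m

Z_qwt ≈ 119 Ω; length ≈ 2.31 cm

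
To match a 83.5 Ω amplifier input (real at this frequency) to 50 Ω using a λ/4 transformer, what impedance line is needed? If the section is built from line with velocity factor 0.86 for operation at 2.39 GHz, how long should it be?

Z_qwt = √(Z_0·R_L) = √(50 × 83.5) = √4175
λ = 0.86·c/f = 0.108 m, so l = λ/4 = 0.027 m

Z_qwt ≈ 64.6 Ω; length ≈ 2.7 cm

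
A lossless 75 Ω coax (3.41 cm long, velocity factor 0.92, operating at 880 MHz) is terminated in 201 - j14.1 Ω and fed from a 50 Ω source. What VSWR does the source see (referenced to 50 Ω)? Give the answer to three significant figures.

VSWR ≈ 3.14

λ = v/f = 0.92·c / 880 MHz = 0.314 m
βl = 2π·l/λ = 2π × 0.109 = 39.1°
tan(βl) = 0.814
Z_in = Z_0·(Z_L + jZ_0·tanβl)/(Z_0 + jZ_L·tanβl) = 54.9 − j63.1 Ω
Γ_s = (Z_in − Z_s)/(Z_in + Z_s) = (4.89 − j63.1)/(105 − j63.1), |Γ_s| = 0.517
VSWR = (1 + |Γ_s|)/(1 − |Γ_s|)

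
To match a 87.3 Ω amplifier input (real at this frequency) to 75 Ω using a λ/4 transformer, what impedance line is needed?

Z_qwt ≈ 80.9 Ω

Z_qwt = √(Z_0·R_L) = √(75 × 87.3) = √6548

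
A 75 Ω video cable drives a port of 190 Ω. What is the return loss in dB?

Γ = (190 − 75)/(190 + 75) = 0.434
RL = −20·log₁₀|Γ| = −20·log₁₀(0.434)

RL ≈ 7.25 dB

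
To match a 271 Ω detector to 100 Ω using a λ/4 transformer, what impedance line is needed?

Z_qwt = √(Z_0·R_L) = √(100 × 271) = √27100

Z_qwt ≈ 165 Ω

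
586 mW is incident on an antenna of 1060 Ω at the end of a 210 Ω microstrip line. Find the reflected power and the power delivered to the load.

Γ = (1060 − 210)/(1060 + 210) = 0.669
|Γ|² = 0.448
P_refl = |Γ|²·P_inc = 262 mW, P_del = (1 − |Γ|²)·P_inc = 324 mW

P_reflected ≈ 262 mW; P_delivered ≈ 324 mW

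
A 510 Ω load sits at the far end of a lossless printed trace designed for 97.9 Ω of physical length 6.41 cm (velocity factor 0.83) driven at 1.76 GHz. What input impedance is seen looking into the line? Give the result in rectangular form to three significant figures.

λ = v/f = 0.83·c / 1.76 GHz = 0.141 m
βl = 2π·l/λ = 2π × 0.453 = 163°
tan(βl) = tan(163°) = -0.304
Z_in = Z_0·(Z_L + jZ_0·tanβl)/(Z_0 + jZ_L·tanβl)
     = 97.9·(510 − j29.7)/(97.9 − j155)

Z_in ≈ 159 + j222 Ω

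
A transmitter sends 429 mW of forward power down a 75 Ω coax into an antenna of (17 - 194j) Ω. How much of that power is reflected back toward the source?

|Γ| = |(-58 − j194)/(92 − j194)| = 0.943
|Γ|² = 0.889
P_refl = |Γ|²·P_inc = 382 mW, P_del = (1 − |Γ|²)·P_inc = 47.5 mW

P_reflected ≈ 382 mW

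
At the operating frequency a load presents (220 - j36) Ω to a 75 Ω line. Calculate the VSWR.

VSWR ≈ 3.02

Γ = (Z_L − Z_0)/(Z_L + Z_0) = (145 − j36)/(295 − j36)
|Γ| = 149/297 = 0.503
VSWR = (1 + |Γ|)/(1 − |Γ|) = 1.5/0.497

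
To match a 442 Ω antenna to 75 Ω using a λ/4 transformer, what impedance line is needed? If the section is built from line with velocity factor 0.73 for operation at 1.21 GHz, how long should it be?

Z_qwt = √(Z_0·R_L) = √(75 × 442) = √33150
λ = 0.73·c/f = 0.181 m, so l = λ/4 = 0.0452 m

Z_qwt ≈ 182 Ω; length ≈ 4.52 cm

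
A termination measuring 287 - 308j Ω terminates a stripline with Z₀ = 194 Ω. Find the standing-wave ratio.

VSWR ≈ 3.58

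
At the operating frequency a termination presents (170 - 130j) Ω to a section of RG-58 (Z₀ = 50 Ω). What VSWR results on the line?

Γ = (Z_L − Z_0)/(Z_L + Z_0) = (120 − j130)/(220 − j130)
|Γ| = 177/256 = 0.692
VSWR = (1 + |Γ|)/(1 − |Γ|) = 1.69/0.308

VSWR ≈ 5.5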